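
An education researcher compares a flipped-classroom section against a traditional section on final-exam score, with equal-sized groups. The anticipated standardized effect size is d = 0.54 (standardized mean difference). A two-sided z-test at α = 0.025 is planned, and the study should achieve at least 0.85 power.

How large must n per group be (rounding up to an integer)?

For power 0.85 need Φ(δ − z_{0.0125}) = 0.85, so δ = z_{0.0125} + z_{0.15} = 2.241 + 1.036 = 3.278.
(Ignoring the negligible lower-tail rejection probability gives the usual closed-form inversion.)
δ = d·√(n/2) ⇒ n = 2(δ/d)² = 2 × (3.278 / 0.54)² = 73.69.
Round up to the next whole unit.

n = 74 per group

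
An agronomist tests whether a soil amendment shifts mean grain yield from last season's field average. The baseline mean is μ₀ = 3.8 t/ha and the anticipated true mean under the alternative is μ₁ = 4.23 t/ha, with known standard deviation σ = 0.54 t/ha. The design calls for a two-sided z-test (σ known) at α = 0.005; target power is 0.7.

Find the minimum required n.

Standardized effect: d = |μ₁ − μ₀| / σ = |4.23 − 3.8| / 0.54 = 0.7963
For power 0.7 need Φ(δ − z_{0.0025}) = 0.7, so δ = z_{0.0025} + z_{0.30} = 2.807 + 0.524 = 3.331.
(Ignoring the negligible lower-tail rejection probability gives the usual closed-form inversion.)
δ = d·√n ⇒ n = (δ/d)² = (3.331 / 0.7963)² = 17.50.
Round up to the next whole unit.

n = 18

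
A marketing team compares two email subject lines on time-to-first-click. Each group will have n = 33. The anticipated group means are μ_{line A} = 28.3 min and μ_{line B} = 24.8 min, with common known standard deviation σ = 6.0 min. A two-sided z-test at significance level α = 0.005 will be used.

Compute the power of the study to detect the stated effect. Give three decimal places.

Power ≈ 0.331

Standardized effect: d = |μ_{line A} − μ_{line B}| / σ = |28.3 − 24.8| / 6.0 = 0.5833
Noncentrality parameter: δ = d·√(n/2) = 0.5833 × √(33/2) = 2.3695
Two-sided α = 0.005 → critical value z_{0.0025} = 2.807.
Power = Φ(δ − 2.807) + Φ(−δ − 2.807) = Φ(-0.438) + Φ(-5.177) = 0.3309 + 0.0000 = 0.3309.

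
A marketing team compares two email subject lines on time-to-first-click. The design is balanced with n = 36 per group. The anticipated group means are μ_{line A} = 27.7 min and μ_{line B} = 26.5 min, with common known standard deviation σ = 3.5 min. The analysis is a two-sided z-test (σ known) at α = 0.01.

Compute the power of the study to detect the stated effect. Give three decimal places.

Standardized effect: d = |μ_{line A} − μ_{line B}| / σ = |27.7 − 26.5| / 3.5 = 0.3429
Noncentrality parameter: δ = d·√(n/2) = 0.3429 × √(36/2) = 1.4546
Two-sided α = 0.01 → critical value z_{0.005} = 2.576.
Power = Φ(δ − 2.576) + Φ(−δ − 2.576) = Φ(-1.121) + Φ(-4.030) = 0.1311 + 0.0000 = 0.1311.

Power ≈ 0.131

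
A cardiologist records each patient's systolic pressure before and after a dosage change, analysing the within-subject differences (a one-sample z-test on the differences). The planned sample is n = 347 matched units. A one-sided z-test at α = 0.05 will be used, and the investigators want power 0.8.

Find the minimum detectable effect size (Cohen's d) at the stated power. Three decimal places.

d ≈ 0.133

Required noncentrality: δ = z_{0.05} + z_{0.20} = 1.645 + 0.842 = 2.486.
δ = d·√n ⇒ d = δ/√n = 2.486/√347 = 0.1335.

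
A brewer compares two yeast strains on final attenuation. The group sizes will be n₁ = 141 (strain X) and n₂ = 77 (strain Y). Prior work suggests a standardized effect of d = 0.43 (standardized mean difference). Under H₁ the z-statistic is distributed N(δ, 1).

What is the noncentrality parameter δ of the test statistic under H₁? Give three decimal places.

The noncentrality parameter scales effect size by the design's sample-size factor: δ = d / √(1/n₁ + 1/n₂) = 0.43 / √(1/141 + 1/77) = 3.0346

δ ≈ 3.035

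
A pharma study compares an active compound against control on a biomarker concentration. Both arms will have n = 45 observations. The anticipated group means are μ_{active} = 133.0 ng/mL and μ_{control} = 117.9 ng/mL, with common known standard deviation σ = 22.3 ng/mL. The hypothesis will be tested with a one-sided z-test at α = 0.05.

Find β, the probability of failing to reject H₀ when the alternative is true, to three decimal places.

β ≈ 0.059

Standardized effect: d = |μ_{active} − μ_{control}| / σ = |133.0 − 117.9| / 22.3 = 0.6771
Noncentrality parameter: δ = d·√(n/2) = 0.6771 × √(45/2) = 3.2119
One-sided α = 0.05 → critical value z_{0.05} = 1.645.
Power = P(Z > 1.645 − δ) = Φ(1.567) = 0.9414.
Type II error: β = 1 − power = 1 − 0.9414 = 0.0586.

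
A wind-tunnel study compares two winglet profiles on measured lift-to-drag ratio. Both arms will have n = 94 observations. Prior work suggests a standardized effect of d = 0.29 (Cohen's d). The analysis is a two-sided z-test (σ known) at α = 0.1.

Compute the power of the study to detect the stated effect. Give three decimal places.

Noncentrality parameter: δ = d·√(n/2) = 0.29 × √(94/2) = 1.9881
Two-sided α = 0.1 → critical value z_{0.05} = 1.645.
Power = Φ(δ − 1.645) + Φ(−δ − 1.645) = Φ(0.343) + Φ(-3.633) = 0.6343 + 0.0001 = 0.6344.

Power ≈ 0.634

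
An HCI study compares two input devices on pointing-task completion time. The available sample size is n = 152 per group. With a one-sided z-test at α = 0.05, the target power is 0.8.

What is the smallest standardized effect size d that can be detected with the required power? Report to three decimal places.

Need Φ(δ − 1.645) = 0.8, so δ = 1.645 + 0.842 = 2.486.
δ = d·√(n/2) ⇒ d = δ/√(n/2) = 2.486/√(152/2) = 0.2852.

d ≈ 0.285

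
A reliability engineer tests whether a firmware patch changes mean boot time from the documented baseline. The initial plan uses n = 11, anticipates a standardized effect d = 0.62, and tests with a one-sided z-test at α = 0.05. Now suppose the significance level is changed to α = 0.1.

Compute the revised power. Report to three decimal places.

Power ≈ 0.781

δ = d·√n = 0.62 × √11 = 2.0563 (unchanged). New critical value: z_{0.1} = 1.282.
Revised power = P(Z > 1.282 − δ) = Φ(0.775) = 0.7808.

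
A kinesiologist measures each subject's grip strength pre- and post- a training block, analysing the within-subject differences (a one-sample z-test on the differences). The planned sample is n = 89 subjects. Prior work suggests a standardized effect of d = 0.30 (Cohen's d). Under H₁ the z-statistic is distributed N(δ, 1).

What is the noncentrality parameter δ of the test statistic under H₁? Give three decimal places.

The noncentrality parameter scales effect size by the design's sample-size factor: δ = d·√n = 0.30 × √89 = 2.8302

δ ≈ 2.830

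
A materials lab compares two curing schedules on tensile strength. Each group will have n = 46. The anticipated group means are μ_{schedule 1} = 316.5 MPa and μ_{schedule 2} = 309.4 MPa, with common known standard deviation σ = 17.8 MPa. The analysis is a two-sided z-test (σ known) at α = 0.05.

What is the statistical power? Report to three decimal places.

Power ≈ 0.481

Standardized effect: d = |μ_{schedule 1} − μ_{schedule 2}| / σ = |316.5 − 309.4| / 17.8 = 0.3989
Noncentrality parameter: δ = d·√(n/2) = 0.3989 × √(46/2) = 1.9129
Critical value for a two-sided test at α = 0.05: z_{α/2} = 1.960.
Power = Φ(δ − 1.960) + Φ(−δ − 1.960) = Φ(-0.047) + Φ(-3.873) = 0.4812 + 0.0001 = 0.4813.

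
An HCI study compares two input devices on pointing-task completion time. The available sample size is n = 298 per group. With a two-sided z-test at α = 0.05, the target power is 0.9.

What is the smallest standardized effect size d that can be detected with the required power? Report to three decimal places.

Required noncentrality: δ = z_{0.025} + z_{0.10} = 1.960 + 1.282 = 3.242.
(The second rejection-region term Φ(−δ − z_{α/2}) is negligible and dropped.)
δ = d·√(n/2) ⇒ d = δ/√(n/2) = 3.242/√(298/2) = 0.2656.

d ≈ 0.266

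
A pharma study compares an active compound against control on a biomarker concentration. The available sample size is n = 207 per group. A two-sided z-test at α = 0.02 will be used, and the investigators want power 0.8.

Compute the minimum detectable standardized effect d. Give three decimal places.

Need Φ(δ − 2.326) = 0.8, so δ = 2.326 + 0.842 = 3.168.
(Lower-tail contribution to power is negligible for δ > 0.)
δ = d·√(n/2) ⇒ d = δ/√(n/2) = 3.168/√(207/2) = 0.3114.

d ≈ 0.311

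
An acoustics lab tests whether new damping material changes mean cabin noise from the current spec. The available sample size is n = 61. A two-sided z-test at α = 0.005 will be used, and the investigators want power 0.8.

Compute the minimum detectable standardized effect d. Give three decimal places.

d ≈ 0.467

Required noncentrality: δ = z_{0.0025} + z_{0.20} = 2.807 + 0.842 = 3.649.
(The second rejection-region term Φ(−δ − z_{α/2}) is negligible and dropped.)
δ = d·√n ⇒ d = δ/√n = 3.649/√61 = 0.4672.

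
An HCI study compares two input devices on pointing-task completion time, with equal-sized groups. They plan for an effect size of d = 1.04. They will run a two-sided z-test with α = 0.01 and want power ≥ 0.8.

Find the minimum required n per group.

n = 22 per group

Set Φ(δ − 2.576) = 0.8; then δ − 2.576 = Φ⁻¹(0.8) = 0.842, giving δ = 3.417.
(Ignoring the negligible lower-tail rejection probability gives the usual closed-form inversion.)
δ = d·√(n/2) ⇒ n = 2(δ/d)² = 2 × (3.417 / 1.04)² = 21.60.
Round up to the next whole unit.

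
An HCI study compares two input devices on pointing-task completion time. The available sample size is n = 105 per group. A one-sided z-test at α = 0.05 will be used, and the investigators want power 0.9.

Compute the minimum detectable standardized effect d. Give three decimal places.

d ≈ 0.404

Required noncentrality: δ = z_{0.05} + z_{0.10} = 1.645 + 1.282 = 2.926.
δ = d·√(n/2) ⇒ d = δ/√(n/2) = 2.926/√(105/2) = 0.4039.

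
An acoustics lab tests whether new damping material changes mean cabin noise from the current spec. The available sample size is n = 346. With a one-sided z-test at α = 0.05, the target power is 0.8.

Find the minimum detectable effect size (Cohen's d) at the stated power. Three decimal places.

Need Φ(δ − 1.645) = 0.8, so δ = 1.645 + 0.842 = 2.486.
δ = d·√n ⇒ d = δ/√n = 2.486/√346 = 0.1337.

d ≈ 0.134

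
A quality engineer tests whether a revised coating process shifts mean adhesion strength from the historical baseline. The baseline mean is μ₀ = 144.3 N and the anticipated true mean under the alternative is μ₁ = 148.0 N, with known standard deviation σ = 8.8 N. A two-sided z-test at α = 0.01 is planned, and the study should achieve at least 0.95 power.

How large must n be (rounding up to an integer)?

n = 101

Standardized effect: d = |μ₁ − μ₀| / σ = |148.0 − 144.3| / 8.8 = 0.4205
For power 0.95 need Φ(δ − z_{0.005}) = 0.95, so δ = z_{0.005} + z_{0.05} = 2.576 + 1.645 = 4.221.
(Ignoring the negligible lower-tail rejection probability gives the usual closed-form inversion.)
δ = d·√n ⇒ n = (δ/d)² = (4.221 / 0.4205)² = 100.77.
Rounding up, n = 101.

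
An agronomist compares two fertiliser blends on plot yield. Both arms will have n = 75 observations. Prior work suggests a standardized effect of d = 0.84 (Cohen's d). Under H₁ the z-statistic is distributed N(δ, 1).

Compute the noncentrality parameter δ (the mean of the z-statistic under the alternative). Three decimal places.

δ = d·√(n/2) = 0.84 × √(75/2) = 5.1439

δ ≈ 5.144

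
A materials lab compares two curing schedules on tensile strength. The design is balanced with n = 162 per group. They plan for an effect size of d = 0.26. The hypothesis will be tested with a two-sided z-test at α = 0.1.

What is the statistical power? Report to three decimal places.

Noncentrality parameter: δ = d·√(n/2) = 0.26 × √(162/2) = 2.3400
Critical value for a two-sided test at α = 0.1: z_{α/2} = 1.645.
Power = Φ(δ − 1.645) + Φ(−δ − 1.645) = Φ(0.695) + Φ(-3.985) = 0.7565 + 0.0000 = 0.7566.

Power ≈ 0.757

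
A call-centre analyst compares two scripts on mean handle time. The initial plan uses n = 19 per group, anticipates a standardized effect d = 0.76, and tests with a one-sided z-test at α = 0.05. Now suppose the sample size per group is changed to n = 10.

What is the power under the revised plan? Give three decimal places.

Power ≈ 0.522

With n = 10 per group: δ = d·√(n/2) = 0.76 × √(10/2) = 1.6994. Critical value z_{0.05} = 1.645.
Revised power = P(Z > 1.645 − δ) = Φ(0.055) = 0.5218.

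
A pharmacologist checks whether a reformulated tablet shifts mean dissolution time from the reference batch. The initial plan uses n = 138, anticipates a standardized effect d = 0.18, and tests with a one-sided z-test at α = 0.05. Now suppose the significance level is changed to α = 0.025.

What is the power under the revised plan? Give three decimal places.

Power ≈ 0.561

δ = d·√n = 0.18 × √138 = 2.1145 (unchanged). New critical value: z_{0.025} = 1.960.
Revised power = P(Z > 1.960 − δ) = Φ(0.155) = 0.5614.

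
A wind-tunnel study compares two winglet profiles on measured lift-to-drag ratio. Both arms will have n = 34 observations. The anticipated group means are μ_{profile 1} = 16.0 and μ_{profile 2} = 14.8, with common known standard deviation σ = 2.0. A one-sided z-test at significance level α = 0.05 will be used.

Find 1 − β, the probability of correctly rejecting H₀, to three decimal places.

Power ≈ 0.796

Standardized effect: d = |μ_{profile 1} − μ_{profile 2}| / σ = |16.0 − 14.8| / 2.0 = 0.6000
Noncentrality parameter: δ = d·√(n/2) = 0.6000 × √(34/2) = 2.4739
Critical value for a one-sided test at α = 0.05: z_α = 1.645.
Power = Φ(δ − 1.645) = Φ(0.829) = 0.7965.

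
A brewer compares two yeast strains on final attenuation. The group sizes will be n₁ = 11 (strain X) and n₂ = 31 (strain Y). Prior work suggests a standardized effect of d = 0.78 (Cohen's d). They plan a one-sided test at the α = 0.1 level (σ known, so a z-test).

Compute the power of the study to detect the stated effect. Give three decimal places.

Noncentrality parameter: δ = d / √(1/n₁ + 1/n₂) = 0.78 / √(1/11 + 1/31) = 2.2225
Critical value for a one-sided test at α = 0.1: z_α = 1.282.
Power = Φ(δ − 1.282) = Φ(0.941) = 0.8266.

Power ≈ 0.827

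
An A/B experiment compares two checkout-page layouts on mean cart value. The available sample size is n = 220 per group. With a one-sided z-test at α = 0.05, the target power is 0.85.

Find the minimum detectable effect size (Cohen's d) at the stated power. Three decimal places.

d ≈ 0.256

Required noncentrality: δ = z_{0.05} + z_{0.15} = 1.645 + 1.036 = 2.681.
δ = d·√(n/2) ⇒ d = δ/√(n/2) = 2.681/√(220/2) = 0.2557.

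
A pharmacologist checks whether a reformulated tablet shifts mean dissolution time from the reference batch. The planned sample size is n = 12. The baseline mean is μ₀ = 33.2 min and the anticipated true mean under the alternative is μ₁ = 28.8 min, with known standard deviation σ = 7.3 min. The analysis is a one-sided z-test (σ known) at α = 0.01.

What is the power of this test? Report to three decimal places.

Standardized effect: d = |μ₁ − μ₀| / σ = |28.8 − 33.2| / 7.3 = 0.6027
Noncentrality parameter: δ = d·√n = 0.6027 × √12 = 2.0880
One-sided α = 0.01 → critical value z_{0.01} = 2.326.
Power = P(Z > 2.326 − δ) = Φ(-0.238) = 0.4058.

Power ≈ 0.406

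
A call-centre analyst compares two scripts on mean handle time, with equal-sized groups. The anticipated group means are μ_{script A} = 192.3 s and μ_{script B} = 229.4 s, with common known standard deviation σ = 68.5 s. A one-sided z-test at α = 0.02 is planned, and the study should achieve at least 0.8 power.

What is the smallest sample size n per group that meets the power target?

n = 58 per group

Standardized effect: d = |μ_{script A} − μ_{script B}| / σ = |192.3 − 229.4| / 68.5 = 0.5416
For power 0.8 need Φ(δ − z_{0.02}) = 0.8, so δ = z_{0.02} + z_{0.20} = 2.054 + 0.842 = 2.895.
δ = d·√(n/2) ⇒ n = 2(δ/d)² = 2 × (2.895 / 0.5416)² = 57.16.
Round up to the next whole unit.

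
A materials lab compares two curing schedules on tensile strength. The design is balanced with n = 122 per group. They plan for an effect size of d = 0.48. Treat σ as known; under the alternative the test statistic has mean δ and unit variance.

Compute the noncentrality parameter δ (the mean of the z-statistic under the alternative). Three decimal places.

The noncentrality parameter scales effect size by the design's sample-size factor: δ = d·√(n/2) = 0.48 × √(122/2) = 3.7489

δ ≈ 3.749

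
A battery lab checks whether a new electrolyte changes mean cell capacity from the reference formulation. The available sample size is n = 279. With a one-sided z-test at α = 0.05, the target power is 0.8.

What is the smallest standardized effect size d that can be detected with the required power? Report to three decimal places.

Need Φ(δ − 1.645) = 0.8, so δ = 1.645 + 0.842 = 2.486.
δ = d·√n ⇒ d = δ/√n = 2.486/√279 = 0.1489.

d ≈ 0.149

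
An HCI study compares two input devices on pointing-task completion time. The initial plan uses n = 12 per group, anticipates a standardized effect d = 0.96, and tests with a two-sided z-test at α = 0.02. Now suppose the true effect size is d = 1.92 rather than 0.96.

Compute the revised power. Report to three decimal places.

With d = 1.92: δ = d·√(n/2) = 1.92 × √(12/2) = 4.7030. Critical value z_{0.01} = 2.326.
Revised power = Φ(δ − 2.326) + Φ(−δ − 2.326) = Φ(2.377) + Φ(-7.029) = 0.9913 + 0.0000 = 0.9913.

Power ≈ 0.991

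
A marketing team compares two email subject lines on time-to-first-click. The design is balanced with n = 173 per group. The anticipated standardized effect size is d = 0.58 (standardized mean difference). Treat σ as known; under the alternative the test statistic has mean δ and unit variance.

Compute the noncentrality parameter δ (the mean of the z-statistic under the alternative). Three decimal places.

δ ≈ 5.394

The noncentrality parameter scales effect size by the design's sample-size factor: δ = d·√(n/2) = 0.58 × √(173/2) = 5.3943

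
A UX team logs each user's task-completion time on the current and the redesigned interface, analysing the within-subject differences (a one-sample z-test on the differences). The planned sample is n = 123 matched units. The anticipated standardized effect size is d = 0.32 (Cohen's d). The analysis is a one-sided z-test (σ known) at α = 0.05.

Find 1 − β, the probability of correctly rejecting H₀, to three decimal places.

Noncentrality parameter: δ = d·√n = 0.32 × √123 = 3.5490
One-sided α = 0.05 → critical value z_{0.05} = 1.645.
Power = P(Z > 1.645 − δ) = Φ(1.904) = 0.9716.

Power ≈ 0.972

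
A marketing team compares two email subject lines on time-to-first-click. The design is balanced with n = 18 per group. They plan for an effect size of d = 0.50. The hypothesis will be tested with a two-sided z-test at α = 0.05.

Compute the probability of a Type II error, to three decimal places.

Noncentrality parameter: δ = d·√(n/2) = 0.50 × √(18/2) = 1.5000
Critical value for a two-sided test at α = 0.05: z_{α/2} = 1.960.
Power = Φ(δ − 1.960) + Φ(−δ − 1.960) = Φ(-0.460) + Φ(-3.460) = 0.3228 + 0.0003 = 0.3230.
Type II error: β = 1 − power = 1 − 0.3230 = 0.6770.

β ≈ 0.677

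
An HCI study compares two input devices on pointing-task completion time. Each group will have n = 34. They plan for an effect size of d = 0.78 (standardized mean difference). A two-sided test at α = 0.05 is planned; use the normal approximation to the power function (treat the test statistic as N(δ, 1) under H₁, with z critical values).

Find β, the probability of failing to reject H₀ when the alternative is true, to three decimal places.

β ≈ 0.105

Noncentrality parameter: δ = d·√(n/2) = 0.78 × √(34/2) = 3.2160
Two-sided α = 0.05 → critical value z_{0.025} = 1.960.
Power = Φ(δ − 1.960) + Φ(−δ − 1.960) = Φ(1.256) + Φ(-5.176) = 0.8955 + 0.0000 = 0.8955.
Type II error: β = 1 − power = 1 − 0.8955 = 0.1045.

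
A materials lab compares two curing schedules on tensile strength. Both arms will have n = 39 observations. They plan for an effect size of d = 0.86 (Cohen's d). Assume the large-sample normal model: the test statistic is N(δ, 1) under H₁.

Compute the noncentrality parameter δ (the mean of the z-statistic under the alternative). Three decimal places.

The noncentrality parameter scales effect size by the design's sample-size factor: δ = d·√(n/2) = 0.86 × √(39/2) = 3.7977

δ ≈ 3.798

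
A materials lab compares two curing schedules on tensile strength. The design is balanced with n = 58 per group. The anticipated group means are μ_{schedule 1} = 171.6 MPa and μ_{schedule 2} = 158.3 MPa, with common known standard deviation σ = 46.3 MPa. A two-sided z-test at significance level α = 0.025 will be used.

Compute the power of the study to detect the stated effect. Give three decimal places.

Standardized effect: d = |μ_{schedule 1} − μ_{schedule 2}| / σ = |171.6 − 158.3| / 46.3 = 0.2873
Noncentrality parameter: δ = d·√(n/2) = 0.2873 × √(58/2) = 1.5469
Critical value for a two-sided test at α = 0.025: z_{α/2} = 2.241.
Power = Φ(δ − 2.241) + Φ(−δ − 2.241) = Φ(-0.694) + Φ(-3.788) = 0.2437 + 0.0001 = 0.2438.

Power ≈ 0.244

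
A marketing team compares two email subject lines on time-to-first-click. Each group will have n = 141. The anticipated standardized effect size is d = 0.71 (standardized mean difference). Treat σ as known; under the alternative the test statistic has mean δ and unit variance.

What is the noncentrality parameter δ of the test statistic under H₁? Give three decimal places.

The noncentrality parameter scales effect size by the design's sample-size factor: δ = d·√(n/2) = 0.71 × √(141/2) = 5.9615

δ ≈ 5.961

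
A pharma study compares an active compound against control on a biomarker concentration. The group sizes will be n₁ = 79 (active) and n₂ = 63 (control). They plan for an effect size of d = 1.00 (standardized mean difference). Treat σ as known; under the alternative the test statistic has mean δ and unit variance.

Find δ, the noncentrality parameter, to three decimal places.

δ ≈ 5.920

The noncentrality parameter scales effect size by the design's sample-size factor: δ = d / √(1/n₁ + 1/n₂) = 1.00 / √(1/79 + 1/63) = 5.9202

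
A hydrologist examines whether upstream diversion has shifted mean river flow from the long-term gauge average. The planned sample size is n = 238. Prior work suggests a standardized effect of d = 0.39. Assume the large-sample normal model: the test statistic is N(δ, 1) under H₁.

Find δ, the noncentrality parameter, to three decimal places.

The noncentrality parameter scales effect size by the design's sample-size factor: δ = d·√n = 0.39 × √238 = 6.0166

δ ≈ 6.017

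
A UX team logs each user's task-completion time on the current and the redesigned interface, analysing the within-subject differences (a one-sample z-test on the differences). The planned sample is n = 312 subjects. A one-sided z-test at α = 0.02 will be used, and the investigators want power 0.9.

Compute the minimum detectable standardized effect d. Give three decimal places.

d ≈ 0.189

Need Φ(δ − 2.054) = 0.9, so δ = 2.054 + 1.282 = 3.335.
δ = d·√n ⇒ d = δ/√n = 3.335/√312 = 0.1888.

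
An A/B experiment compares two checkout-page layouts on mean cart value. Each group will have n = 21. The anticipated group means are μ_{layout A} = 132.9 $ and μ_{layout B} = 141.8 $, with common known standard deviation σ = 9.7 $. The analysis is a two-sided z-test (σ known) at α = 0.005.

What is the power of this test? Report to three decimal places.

Standardized effect: d = |μ_{layout A} − μ_{layout B}| / σ = |132.9 − 141.8| / 9.7 = 0.9175
Noncentrality parameter: λ = d·√(n/2) = 0.9175 × √(21/2) = 2.9731
Two-sided α = 0.005 → critical value z_{0.0025} = 2.807.
Power = Φ(λ − 2.807) + Φ(−λ − 2.807) = Φ(0.166) + Φ(-5.780) = 0.5660 + 0.0000 = 0.5660.

Power ≈ 0.566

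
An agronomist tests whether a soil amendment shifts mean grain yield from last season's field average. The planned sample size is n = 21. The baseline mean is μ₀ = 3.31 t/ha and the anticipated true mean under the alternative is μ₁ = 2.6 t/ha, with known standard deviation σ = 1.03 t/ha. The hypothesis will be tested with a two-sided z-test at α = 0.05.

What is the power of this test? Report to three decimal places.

Power ≈ 0.885

Standardized effect: d = |μ₁ − μ₀| / σ = |2.6 − 3.31| / 1.03 = 0.6893
Noncentrality parameter: δ = d·√n = 0.6893 × √21 = 3.1589
Critical value for a two-sided test at α = 0.05: z_{α/2} = 1.960.
Power = Φ(δ − 1.960) + Φ(−δ − 1.960) = Φ(1.199) + Φ(-5.119) = 0.8847 + 0.0000 = 0.8847.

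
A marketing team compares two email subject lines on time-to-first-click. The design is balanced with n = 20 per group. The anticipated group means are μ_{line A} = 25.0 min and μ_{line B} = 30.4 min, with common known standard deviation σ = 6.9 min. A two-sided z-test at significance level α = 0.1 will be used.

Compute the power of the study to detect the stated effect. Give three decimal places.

Standardized effect: d = |μ_{line A} − μ_{line B}| / σ = |25.0 − 30.4| / 6.9 = 0.7826
Noncentrality parameter: δ = d·√(n/2) = 0.7826 × √(20/2) = 2.4748
Critical value for a two-sided test at α = 0.1: z_{α/2} = 1.645.
Power = Φ(δ − 1.645) + Φ(−δ − 1.645) = Φ(0.830) + Φ(-4.120) = 0.7967 + 0.0000 = 0.7967.

Power ≈ 0.797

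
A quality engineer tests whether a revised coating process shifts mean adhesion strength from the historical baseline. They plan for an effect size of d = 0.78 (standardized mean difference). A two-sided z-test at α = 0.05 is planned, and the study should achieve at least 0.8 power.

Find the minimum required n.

For power 0.8 need Φ(δ − z_{0.025}) = 0.8, so δ = z_{0.025} + z_{0.20} = 1.960 + 0.842 = 2.802.
(The Φ(−δ − z_{α/2}) term is vanishingly small for δ > 0 and is dropped in the standard sample-size formula.)
δ = d·√n ⇒ n = (δ/d)² = (2.802 / 0.78)² = 12.90.
Rounding up, n = 13.

n = 13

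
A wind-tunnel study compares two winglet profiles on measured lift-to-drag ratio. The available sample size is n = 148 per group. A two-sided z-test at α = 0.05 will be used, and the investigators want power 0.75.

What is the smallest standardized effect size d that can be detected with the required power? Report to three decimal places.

d ≈ 0.306

Need Φ(δ − 1.960) = 0.75, so δ = 1.960 + 0.674 = 2.634.
(The second rejection-region term Φ(−δ − z_{α/2}) is negligible and dropped.)
δ = d·√(n/2) ⇒ d = δ/√(n/2) = 2.634/√(148/2) = 0.3062.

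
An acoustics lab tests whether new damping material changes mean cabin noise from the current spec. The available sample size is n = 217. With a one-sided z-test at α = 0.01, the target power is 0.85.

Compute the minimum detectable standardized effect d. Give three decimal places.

Required noncentrality: δ = z_{0.01} + z_{0.15} = 2.326 + 1.036 = 3.363.
δ = d·√n ⇒ d = δ/√n = 3.363/√217 = 0.2283.

d ≈ 0.228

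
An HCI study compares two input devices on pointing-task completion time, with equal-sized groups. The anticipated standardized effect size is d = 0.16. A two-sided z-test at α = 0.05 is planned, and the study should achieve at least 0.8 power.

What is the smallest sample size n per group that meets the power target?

For power 0.8 need Φ(δ − z_{0.025}) = 0.8, so δ = z_{0.025} + z_{0.20} = 1.960 + 0.842 = 2.802.
(The Φ(−δ − z_{α/2}) term is vanishingly small for δ > 0 and is dropped in the standard sample-size formula.)
δ = d·√(n/2) ⇒ n = 2(δ/d)² = 2 × (2.802 / 0.16)² = 613.19.
Round up to the next whole unit.

n = 614 per group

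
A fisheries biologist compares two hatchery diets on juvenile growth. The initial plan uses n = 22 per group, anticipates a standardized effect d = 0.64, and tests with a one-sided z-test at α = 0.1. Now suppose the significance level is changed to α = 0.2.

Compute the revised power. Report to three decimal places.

δ = d·√(n/2) = 0.64 × √(22/2) = 2.1226 (unchanged). New critical value: z_{0.2} = 0.842.
Revised power = P(Z > 0.842 − δ) = Φ(1.281) = 0.8999.

Power ≈ 0.900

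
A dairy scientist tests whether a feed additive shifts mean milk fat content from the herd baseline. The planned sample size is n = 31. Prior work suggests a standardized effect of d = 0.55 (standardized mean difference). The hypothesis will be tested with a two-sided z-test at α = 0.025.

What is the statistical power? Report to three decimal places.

Power ≈ 0.794

Noncentrality parameter: δ = d·√n = 0.55 × √31 = 3.0623
Critical value for a two-sided test at α = 0.025: z_{α/2} = 2.241.
Power = Φ(δ − 2.241) + Φ(−δ − 2.241) = Φ(0.821) + Φ(-5.304) = 0.7941 + 0.0000 = 0.7941.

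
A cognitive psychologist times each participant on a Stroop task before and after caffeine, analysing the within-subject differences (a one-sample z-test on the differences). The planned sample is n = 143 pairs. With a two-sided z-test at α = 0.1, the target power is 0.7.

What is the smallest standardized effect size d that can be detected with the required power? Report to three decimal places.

d ≈ 0.181

Need Φ(δ − 1.645) = 0.7, so δ = 1.645 + 0.524 = 2.169.
(Lower-tail contribution to power is negligible for δ > 0.)
δ = d·√n ⇒ d = δ/√n = 2.169/√143 = 0.1814.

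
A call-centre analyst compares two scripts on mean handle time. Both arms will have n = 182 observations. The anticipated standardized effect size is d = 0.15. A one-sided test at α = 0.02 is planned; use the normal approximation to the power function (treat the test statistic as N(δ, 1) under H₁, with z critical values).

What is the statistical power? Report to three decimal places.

Power ≈ 0.267

Noncentrality parameter: δ = d·√(n/2) = 0.15 × √(182/2) = 1.4309
One-sided α = 0.02 → critical value z_{0.02} = 2.054.
Power = P(Z > 2.054 − δ) = Φ(-0.623) = 0.2667.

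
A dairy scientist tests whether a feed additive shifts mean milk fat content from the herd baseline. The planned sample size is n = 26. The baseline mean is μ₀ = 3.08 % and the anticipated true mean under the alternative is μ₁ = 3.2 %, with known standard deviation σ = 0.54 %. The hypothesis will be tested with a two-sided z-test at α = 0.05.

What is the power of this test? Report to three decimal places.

Power ≈ 0.205

Standardized effect: d = |μ₁ − μ₀| / σ = |3.2 − 3.08| / 0.54 = 0.2222
Noncentrality parameter: δ = d·√n = 0.2222 × √26 = 1.1331
Critical value for a two-sided test at α = 0.05: z_{α/2} = 1.960.
Power = Φ(δ − 1.960) + Φ(−δ − 1.960) = Φ(-0.827) + Φ(-3.093) = 0.2042 + 0.0010 = 0.2052.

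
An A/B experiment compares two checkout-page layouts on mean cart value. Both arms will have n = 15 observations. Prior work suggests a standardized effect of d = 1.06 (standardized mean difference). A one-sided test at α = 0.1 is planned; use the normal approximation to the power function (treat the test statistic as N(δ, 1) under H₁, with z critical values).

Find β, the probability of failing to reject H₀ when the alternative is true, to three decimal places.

β ≈ 0.052

Noncentrality parameter: λ = d·√(n/2) = 1.06 × √(15/2) = 2.9029
One-sided α = 0.1 → critical value z_{0.1} = 1.282.
Power = P(Z > 1.282 − λ) = Φ(1.621) = 0.9475.
Type II error: β = 1 − power = 1 − 0.9475 = 0.0525.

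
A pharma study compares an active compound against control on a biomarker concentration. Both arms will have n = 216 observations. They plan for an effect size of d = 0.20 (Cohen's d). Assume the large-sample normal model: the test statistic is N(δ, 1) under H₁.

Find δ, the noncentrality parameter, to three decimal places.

The noncentrality parameter scales effect size by the design's sample-size factor: δ = d·√(n/2) = 0.20 × √(216/2) = 2.0785

δ ≈ 2.078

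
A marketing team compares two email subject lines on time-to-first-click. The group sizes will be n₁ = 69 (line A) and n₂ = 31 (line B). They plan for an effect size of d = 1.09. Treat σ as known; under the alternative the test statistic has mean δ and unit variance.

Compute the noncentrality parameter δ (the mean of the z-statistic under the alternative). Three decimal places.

The noncentrality parameter scales effect size by the design's sample-size factor: δ = d / √(1/n₁ + 1/n₂) = 1.09 / √(1/69 + 1/31) = 5.0412

δ ≈ 5.041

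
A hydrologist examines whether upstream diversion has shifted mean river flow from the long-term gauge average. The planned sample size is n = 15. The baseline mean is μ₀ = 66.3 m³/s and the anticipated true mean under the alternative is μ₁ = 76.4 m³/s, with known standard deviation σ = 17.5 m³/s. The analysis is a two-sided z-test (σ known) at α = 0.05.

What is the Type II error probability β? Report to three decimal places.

β ≈ 0.392

Standardized effect: d = |μ₁ − μ₀| / σ = |76.4 − 66.3| / 17.5 = 0.5771
Noncentrality parameter: δ = d·√n = 0.5771 × √15 = 2.2353
Two-sided α = 0.05 → critical value z_{0.025} = 1.960.
Power = Φ(δ − 1.960) + Φ(−δ − 1.960) = Φ(0.275) + Φ(-4.195) = 0.6085 + 0.0000 = 0.6085.
Type II error: β = 1 − power = 1 − 0.6085 = 0.3915.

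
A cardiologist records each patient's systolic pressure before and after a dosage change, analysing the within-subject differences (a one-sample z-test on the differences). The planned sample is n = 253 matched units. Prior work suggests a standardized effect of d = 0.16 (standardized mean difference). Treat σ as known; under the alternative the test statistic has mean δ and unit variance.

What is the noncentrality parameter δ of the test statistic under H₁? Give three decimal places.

The noncentrality parameter scales effect size by the design's sample-size factor: δ = d·√n = 0.16 × √253 = 2.5450

δ ≈ 2.545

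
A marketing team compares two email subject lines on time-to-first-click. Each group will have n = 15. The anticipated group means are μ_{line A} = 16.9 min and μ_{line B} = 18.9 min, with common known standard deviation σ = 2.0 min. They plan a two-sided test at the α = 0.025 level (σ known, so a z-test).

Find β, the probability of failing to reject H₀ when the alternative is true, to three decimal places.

Standardized effect: d = |μ_{line A} − μ_{line B}| / σ = |16.9 − 18.9| / 2.0 = 1.0000
Noncentrality parameter: δ = d·√(n/2) = 1.0000 × √(15/2) = 2.7386
Critical value for a two-sided test at α = 0.025: z_{α/2} = 2.241.
Power = Φ(δ − 2.241) + Φ(−δ − 2.241) = Φ(0.497) + Φ(-4.980) = 0.6905 + 0.0000 = 0.6905.
Type II error: β = 1 − power = 1 − 0.6905 = 0.3095.

β ≈ 0.310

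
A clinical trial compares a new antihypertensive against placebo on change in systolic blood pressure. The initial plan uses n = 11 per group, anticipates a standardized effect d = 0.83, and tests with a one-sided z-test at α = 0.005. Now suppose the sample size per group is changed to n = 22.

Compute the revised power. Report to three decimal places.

Power ≈ 0.570

With n = 22 per group: δ = d·√(n/2) = 0.83 × √(22/2) = 2.7528. Critical value z_{0.005} = 2.576.
Revised power = P(Z > 2.576 − δ) = Φ(0.177) = 0.5702.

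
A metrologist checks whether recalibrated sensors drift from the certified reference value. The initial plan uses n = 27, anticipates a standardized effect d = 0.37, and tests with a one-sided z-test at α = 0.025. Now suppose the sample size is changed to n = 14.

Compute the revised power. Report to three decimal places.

With n = 14: δ = d·√n = 0.37 × √14 = 1.3844. Critical value z_{0.025} = 1.960.
Revised power = P(Z > 1.960 − δ) = Φ(-0.576) = 0.2825.

Power ≈ 0.282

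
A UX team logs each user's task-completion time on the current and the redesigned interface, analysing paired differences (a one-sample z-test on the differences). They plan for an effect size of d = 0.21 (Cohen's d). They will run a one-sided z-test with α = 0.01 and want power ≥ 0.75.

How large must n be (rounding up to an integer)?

n = 205

Set Φ(δ − 2.326) = 0.75; then δ − 2.326 = Φ⁻¹(0.75) = 0.674, giving δ = 3.001.
δ = d·√n ⇒ n = (δ/d)² = (3.001 / 0.21)² = 204.20.
Round up to the next whole unit.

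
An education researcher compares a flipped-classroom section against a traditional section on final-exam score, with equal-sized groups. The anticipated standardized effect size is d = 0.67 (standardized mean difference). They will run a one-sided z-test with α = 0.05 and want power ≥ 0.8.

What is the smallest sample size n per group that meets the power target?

Set Φ(δ − 1.645) = 0.8; then δ − 1.645 = Φ⁻¹(0.8) = 0.842, giving δ = 2.486.
δ = d·√(n/2) ⇒ n = 2(δ/d)² = 2 × (2.486 / 0.67)² = 27.55.
Rounding up, n = 28 per group.

n = 28 per group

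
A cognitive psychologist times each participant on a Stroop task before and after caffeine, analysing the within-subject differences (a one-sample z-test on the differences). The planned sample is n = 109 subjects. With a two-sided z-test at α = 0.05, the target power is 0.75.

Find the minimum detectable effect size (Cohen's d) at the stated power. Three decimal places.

d ≈ 0.252

Required noncentrality: δ = z_{0.025} + z_{0.25} = 1.960 + 0.674 = 2.634.
(The second rejection-region term Φ(−δ − z_{α/2}) is negligible and dropped.)
δ = d·√n ⇒ d = δ/√n = 2.634/√109 = 0.2523.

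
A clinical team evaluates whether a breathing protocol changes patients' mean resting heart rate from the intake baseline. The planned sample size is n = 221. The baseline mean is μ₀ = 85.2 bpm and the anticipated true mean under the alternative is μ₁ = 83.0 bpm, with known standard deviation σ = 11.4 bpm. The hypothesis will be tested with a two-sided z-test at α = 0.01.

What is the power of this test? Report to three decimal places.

Standardized effect: d = |μ₁ − μ₀| / σ = |83.0 − 85.2| / 11.4 = 0.1930
Noncentrality parameter: δ = d·√n = 0.1930 × √221 = 2.8689
Critical value for a two-sided test at α = 0.01: z_{α/2} = 2.576.
Power = Φ(δ − 2.576) + Φ(−δ − 2.576) = Φ(0.293) + Φ(-5.445) = 0.6153 + 0.0000 = 0.6153.

Power ≈ 0.615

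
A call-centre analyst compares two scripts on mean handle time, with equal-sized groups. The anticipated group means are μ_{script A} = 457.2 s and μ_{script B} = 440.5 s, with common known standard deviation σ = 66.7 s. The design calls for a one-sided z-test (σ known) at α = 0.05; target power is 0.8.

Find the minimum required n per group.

n = 198 per group

Standardized effect: d = |μ_{script A} − μ_{script B}| / σ = |457.2 − 440.5| / 66.7 = 0.2504
Set Φ(δ − 1.645) = 0.8; then δ − 1.645 = Φ⁻¹(0.8) = 0.842, giving δ = 2.486.
δ = d·√(n/2) ⇒ n = 2(δ/d)² = 2 × (2.486 / 0.2504)² = 197.25.
Rounding up, n = 198 per group.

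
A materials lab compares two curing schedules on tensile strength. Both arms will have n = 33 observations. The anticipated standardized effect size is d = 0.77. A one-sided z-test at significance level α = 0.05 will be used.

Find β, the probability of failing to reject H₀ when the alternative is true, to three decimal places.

β ≈ 0.069

Noncentrality parameter: δ = d·√(n/2) = 0.77 × √(33/2) = 3.1278
Critical value for a one-sided test at α = 0.05: z_α = 1.645.
Power = P(Z > 1.645 − δ) = Φ(1.483) = 0.9309.
Type II error: β = 1 − power = 1 − 0.9309 = 0.0691.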